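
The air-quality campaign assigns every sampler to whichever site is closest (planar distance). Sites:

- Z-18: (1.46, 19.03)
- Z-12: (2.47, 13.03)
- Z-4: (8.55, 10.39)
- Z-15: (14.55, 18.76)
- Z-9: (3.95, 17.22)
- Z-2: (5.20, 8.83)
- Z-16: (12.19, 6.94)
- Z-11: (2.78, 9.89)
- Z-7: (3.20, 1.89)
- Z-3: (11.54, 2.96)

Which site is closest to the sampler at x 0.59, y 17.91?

Z-18

Squared distances to each site:
Z-18: 2.011; Z-12: 27.349; Z-4: 119.912; Z-15: 195.604; Z-9: 11.766; Z-2: 103.698; Z-16: 254.901; Z-11: 69.116; Z-7: 263.452; Z-3: 343.405.
Minimum at Z-18.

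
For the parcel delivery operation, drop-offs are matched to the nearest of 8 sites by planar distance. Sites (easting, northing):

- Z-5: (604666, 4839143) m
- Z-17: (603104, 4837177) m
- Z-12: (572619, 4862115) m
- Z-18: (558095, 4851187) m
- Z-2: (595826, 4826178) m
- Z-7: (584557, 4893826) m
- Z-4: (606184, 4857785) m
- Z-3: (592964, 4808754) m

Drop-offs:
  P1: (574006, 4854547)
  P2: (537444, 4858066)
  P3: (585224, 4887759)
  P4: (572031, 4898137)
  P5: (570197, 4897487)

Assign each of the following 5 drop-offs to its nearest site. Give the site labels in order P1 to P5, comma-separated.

P1 → Z-12 (d²=59198393.00)
P2 → Z-18 (d²=473784442.00)
P3 → Z-7 (d²=37253378.00)
P4 → Z-7 (d²=175485397.00)
P5 → Z-7 (d²=219612521.00)

Z-12, Z-18, Z-7, Z-7, Z-7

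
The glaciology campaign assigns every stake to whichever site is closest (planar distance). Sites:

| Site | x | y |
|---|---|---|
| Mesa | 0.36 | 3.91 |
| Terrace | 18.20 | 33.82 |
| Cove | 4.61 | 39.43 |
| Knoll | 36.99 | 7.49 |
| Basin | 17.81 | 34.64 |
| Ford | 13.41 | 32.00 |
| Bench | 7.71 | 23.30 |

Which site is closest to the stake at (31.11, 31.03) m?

Squared distances to each site:
Mesa: 1681.057; Terrace: 174.452; Cove: 772.810; Knoll: 588.706; Basin: 189.922; Ford: 314.231; Bench: 607.313.
Minimum at Terrace.

Terrace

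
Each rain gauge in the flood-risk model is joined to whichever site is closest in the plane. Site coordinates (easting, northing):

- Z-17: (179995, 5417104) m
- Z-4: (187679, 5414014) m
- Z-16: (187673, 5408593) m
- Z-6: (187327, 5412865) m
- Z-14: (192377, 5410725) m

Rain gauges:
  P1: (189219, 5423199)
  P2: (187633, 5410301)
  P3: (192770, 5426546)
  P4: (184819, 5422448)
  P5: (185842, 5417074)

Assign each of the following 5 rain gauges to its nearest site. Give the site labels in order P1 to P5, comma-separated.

P1 → Z-4 (d²=86735825.00)
P2 → Z-16 (d²=2918864.00)
P3 → Z-4 (d²=182969305.00)
P4 → Z-17 (d²=51829312.00)
P5 → Z-4 (d²=12738169.00)

Z-4, Z-16, Z-4, Z-17, Z-4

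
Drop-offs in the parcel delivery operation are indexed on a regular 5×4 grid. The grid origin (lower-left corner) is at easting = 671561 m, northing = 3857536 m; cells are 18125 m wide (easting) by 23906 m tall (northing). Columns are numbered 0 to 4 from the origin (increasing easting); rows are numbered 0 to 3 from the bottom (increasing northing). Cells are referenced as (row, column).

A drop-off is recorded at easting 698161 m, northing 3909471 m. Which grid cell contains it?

Column index: ⌊(698161 − 671561) / 18125⌋ = ⌊1.468⌋ = 1
Row offset from origin: ⌊(3909471 − 3857536) / 23906⌋ = ⌊2.172⌋ = 2 → row 2

(2, 1)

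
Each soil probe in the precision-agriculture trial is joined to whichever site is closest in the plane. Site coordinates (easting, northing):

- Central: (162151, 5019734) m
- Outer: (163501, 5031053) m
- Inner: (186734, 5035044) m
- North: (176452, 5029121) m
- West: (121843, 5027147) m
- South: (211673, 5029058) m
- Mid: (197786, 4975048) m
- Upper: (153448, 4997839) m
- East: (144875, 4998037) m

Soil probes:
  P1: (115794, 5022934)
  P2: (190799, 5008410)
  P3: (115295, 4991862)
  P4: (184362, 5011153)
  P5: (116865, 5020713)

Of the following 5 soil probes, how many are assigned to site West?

2

P1 → West
P2 → North
P3 → East
P4 → North
P5 → West
2 of the 5 go to West.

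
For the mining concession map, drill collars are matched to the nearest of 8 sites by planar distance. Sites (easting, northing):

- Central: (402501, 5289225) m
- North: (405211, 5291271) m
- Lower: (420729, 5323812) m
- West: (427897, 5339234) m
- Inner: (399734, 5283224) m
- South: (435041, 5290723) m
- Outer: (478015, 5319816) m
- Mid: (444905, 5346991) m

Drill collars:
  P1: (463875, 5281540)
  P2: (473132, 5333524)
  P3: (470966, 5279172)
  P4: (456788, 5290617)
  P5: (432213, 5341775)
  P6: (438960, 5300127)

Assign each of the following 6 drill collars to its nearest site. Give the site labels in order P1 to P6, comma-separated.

South, Outer, South, South, West, South

P1 → South (d²=915727045.00)
P2 → Outer (d²=211752953.00)
P3 → South (d²=1424031226.00)
P4 → South (d²=472943245.00)
P5 → West (d²=25084537.00)
P6 → South (d²=103793777.00)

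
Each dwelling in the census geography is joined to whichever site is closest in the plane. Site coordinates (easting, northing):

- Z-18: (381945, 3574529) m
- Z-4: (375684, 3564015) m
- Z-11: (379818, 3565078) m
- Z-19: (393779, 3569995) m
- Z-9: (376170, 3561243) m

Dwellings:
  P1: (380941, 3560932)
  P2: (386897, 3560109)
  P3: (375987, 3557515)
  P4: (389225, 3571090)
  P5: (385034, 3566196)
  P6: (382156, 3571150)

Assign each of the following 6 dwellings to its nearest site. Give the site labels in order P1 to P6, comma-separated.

Z-11, Z-11, Z-9, Z-19, Z-11, Z-18

P1 → Z-11 (d²=18450445.00)
P2 → Z-11 (d²=74803202.00)
P3 → Z-9 (d²=13931473.00)
P4 → Z-19 (d²=21937941.00)
P5 → Z-11 (d²=28456580.00)
P6 → Z-18 (d²=11462162.00)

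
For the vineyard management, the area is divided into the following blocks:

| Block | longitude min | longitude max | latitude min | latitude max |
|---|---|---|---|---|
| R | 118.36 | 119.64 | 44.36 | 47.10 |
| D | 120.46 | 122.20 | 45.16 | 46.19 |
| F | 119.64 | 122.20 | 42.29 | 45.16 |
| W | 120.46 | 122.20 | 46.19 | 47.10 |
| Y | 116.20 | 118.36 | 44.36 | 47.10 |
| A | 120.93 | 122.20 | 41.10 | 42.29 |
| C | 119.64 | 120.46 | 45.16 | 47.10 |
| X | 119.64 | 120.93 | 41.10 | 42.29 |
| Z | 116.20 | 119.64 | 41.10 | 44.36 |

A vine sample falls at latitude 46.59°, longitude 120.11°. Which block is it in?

C

The point has longitude = 120.11 and latitude = 46.59.
Only C satisfies 119.64 ≤ longitude ≤ 120.46 and 45.16 ≤ latitude ≤ 47.10.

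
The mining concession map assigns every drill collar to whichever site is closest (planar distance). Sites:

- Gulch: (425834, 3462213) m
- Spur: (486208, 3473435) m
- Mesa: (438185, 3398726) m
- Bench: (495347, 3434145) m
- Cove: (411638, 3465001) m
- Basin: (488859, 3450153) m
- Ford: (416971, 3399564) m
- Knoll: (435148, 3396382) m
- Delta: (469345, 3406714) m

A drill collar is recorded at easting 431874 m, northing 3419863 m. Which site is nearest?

Mesa

Squared distances to each site:
Gulch: 1830004100.000; Spur: 5822142740.000; Mesa: 486601490.000; Bench: 4232797253.000; Cove: 2446934740.000; Basin: 4164774325.000; Ford: 634148810.000; Knoll: 562076437.000; Delta: 1576972042.000.
Minimum at Mesa.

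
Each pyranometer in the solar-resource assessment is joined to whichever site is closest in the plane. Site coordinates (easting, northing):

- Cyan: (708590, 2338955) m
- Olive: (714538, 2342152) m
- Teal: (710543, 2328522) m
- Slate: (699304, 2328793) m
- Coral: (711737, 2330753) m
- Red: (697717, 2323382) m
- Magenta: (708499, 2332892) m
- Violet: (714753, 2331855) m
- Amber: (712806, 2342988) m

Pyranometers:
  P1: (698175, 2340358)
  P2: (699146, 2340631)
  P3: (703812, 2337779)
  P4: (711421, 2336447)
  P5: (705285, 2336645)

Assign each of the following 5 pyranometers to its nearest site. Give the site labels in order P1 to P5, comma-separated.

P1 → Cyan (d²=110440634.00)
P2 → Cyan (d²=91998112.00)
P3 → Cyan (d²=24212260.00)
P4 → Cyan (d²=14304625.00)
P5 → Cyan (d²=16259125.00)

Cyan, Cyan, Cyan, Cyan, Cyan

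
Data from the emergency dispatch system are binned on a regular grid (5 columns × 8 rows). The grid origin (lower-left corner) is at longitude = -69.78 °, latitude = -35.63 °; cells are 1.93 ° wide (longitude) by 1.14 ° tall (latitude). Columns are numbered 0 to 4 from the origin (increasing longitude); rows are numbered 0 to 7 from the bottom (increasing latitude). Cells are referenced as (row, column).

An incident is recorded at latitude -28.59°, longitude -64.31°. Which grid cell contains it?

Column index: ⌊(-64.31 − -69.78) / 1.93⌋ = ⌊2.834⌋ = 2
Row offset from origin: ⌊(-28.59 − -35.63) / 1.14⌋ = ⌊6.175⌋ = 6 → row 6

(6, 2)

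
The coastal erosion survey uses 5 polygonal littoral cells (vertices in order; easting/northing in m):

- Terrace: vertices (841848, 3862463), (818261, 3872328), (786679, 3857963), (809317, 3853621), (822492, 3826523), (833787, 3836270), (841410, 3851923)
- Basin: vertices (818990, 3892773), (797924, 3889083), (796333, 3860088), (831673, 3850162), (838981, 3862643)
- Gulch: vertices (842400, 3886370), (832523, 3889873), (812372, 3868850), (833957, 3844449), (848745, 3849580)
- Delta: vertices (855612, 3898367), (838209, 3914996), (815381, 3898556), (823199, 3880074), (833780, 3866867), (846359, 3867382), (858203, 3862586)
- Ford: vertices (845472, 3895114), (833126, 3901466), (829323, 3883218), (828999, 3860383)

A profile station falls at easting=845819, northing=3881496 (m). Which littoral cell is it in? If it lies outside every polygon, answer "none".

Delta

Cast a ray rightward from (845819, 3881496). For each polygon, the edges (by vertex number in listed order) whose endpoints lie on opposite sides of northing = 3881496, where each meets that height, and whether that is right or left of the point:
Terrace: no edge straddles that height → 0 crossings.
Basin: 2–3 at easting≈797507.7 (left), 5–1 at easting≈826472.2 (left) → 0 crossings.
Gulch: 2–3 at easting≈824493.5 (left), 5–1 at easting≈843240.6 (left) → 0 crossings.
Delta: 3–4 at easting≈822597.5 (left), 7–1 at easting≈856833.7 (right) → 1 crossing.
Ford: 3–4 at easting≈829298.6 (left), 4–1 at easting≈839012.9 (left) → 0 crossings.
Only Delta has an odd count, so the point is inside Delta.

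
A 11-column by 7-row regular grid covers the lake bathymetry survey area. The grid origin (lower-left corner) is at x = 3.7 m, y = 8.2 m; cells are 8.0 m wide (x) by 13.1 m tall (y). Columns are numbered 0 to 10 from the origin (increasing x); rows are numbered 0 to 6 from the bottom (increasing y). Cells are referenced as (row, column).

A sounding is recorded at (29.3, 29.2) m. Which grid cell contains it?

(1, 3)

Column index: ⌊(29.3 − 3.7) / 8.0⌋ = ⌊3.200⌋ = 3
Row offset from origin: ⌊(29.2 − 8.2) / 13.1⌋ = ⌊1.603⌋ = 1 → row 1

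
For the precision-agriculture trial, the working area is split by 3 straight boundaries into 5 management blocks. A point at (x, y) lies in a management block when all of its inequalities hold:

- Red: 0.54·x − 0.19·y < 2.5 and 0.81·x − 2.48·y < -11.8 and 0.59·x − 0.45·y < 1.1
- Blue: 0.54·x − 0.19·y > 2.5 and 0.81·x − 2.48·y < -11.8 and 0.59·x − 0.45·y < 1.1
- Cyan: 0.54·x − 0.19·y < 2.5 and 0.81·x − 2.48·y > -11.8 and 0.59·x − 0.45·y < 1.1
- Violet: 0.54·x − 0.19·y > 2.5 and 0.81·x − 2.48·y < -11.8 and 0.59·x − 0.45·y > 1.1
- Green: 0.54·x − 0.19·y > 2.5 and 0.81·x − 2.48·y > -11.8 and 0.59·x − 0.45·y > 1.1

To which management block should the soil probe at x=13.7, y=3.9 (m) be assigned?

Green

0.54·13.7 − 0.19·3.9 = 6.657, which is > 2.5
0.81·13.7 − 2.48·3.9 = 1.425, which is > -11.8
0.59·13.7 − 0.45·3.9 = 6.328, which is > 1.1
This sign pattern matches Green.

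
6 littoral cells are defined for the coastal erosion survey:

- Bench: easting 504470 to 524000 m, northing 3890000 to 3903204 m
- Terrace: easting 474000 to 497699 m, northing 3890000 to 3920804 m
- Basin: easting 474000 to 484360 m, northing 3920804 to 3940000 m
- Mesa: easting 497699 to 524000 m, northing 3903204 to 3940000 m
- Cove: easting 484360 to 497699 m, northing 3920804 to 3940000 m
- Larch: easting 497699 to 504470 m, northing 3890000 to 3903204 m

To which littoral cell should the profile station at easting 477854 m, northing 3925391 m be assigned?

The point has easting = 477854 and northing = 3925391.
Only Basin satisfies 474000 ≤ easting ≤ 484360 and 3920804 ≤ northing ≤ 3940000.

Basin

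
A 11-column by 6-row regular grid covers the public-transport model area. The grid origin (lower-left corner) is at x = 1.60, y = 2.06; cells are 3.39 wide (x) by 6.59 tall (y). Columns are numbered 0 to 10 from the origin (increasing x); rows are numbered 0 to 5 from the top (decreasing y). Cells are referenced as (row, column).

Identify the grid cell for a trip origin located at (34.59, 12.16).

Column index: ⌊(34.59 − 1.60) / 3.39⌋ = ⌊9.732⌋ = 9
Row offset from origin: ⌊(12.16 − 2.06) / 6.59⌋ = ⌊1.533⌋ = 1 → row 4 (counted from top)

(4, 9)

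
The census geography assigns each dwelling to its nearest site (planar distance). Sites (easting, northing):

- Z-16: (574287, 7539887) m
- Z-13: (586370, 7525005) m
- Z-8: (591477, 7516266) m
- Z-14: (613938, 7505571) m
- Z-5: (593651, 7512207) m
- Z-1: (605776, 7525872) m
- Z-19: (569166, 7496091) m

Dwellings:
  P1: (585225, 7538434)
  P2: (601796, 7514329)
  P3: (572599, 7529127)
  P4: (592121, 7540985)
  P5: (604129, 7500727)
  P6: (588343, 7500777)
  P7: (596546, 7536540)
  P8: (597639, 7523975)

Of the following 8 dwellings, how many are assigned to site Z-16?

2

P1 → Z-16
P2 → Z-5
P3 → Z-16
P4 → Z-13
P5 → Z-14
P6 → Z-5
P7 → Z-1
P8 → Z-1
2 of the 8 go to Z-16.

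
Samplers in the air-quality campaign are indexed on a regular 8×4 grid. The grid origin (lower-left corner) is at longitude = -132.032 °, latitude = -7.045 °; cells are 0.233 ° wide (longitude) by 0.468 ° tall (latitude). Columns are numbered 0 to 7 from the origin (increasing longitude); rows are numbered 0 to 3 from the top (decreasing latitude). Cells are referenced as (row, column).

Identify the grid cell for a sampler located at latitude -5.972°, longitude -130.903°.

Column index: ⌊(-130.903 − -132.032) / 0.233⌋ = ⌊4.845⌋ = 4
Row offset from origin: ⌊(-5.972 − -7.045) / 0.468⌋ = ⌊2.293⌋ = 2 → row 1 (counted from top)

(1, 4)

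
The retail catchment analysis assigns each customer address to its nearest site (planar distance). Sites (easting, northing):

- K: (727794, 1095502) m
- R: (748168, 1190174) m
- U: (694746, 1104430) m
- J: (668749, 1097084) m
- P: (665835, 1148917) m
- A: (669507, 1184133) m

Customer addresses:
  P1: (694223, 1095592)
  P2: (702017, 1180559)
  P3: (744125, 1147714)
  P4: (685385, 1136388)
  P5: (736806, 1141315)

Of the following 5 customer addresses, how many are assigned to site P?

P1 → U
P2 → A
P3 → R
P4 → P
P5 → K
1 of the 5 goes to P.

1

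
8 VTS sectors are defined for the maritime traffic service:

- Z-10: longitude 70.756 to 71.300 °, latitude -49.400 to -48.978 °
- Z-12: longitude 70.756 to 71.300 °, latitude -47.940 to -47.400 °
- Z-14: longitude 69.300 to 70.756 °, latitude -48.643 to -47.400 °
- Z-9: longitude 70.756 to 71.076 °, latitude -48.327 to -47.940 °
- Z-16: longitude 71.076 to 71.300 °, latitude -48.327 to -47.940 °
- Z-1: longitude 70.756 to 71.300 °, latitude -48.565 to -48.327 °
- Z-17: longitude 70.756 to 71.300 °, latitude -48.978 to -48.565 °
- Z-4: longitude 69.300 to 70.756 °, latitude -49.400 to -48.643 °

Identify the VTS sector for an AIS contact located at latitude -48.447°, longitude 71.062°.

The point has longitude = 71.062 and latitude = -48.447.
Only Z-1 satisfies 70.756 ≤ longitude ≤ 71.300 and -48.565 ≤ latitude ≤ -48.327.

Z-1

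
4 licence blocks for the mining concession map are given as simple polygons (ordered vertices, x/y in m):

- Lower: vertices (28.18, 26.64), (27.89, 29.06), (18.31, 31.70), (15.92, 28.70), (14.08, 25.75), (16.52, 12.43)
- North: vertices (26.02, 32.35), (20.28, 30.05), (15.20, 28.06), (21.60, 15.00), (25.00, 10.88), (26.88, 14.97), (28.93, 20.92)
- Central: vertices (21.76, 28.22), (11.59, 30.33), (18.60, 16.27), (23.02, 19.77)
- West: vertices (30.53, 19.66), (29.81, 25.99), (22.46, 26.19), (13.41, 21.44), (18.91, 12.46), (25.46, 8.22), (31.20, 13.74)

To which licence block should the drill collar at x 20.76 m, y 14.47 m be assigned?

West

Cast a ray rightward from (20.76, 14.47). For each polygon, the edges (by vertex number in listed order) whose endpoints lie on opposite sides of y = 14.47, where each meets that height, and whether that is right or left of the point:
Lower: 5–6 at x≈16.146 (left), 6–1 at x≈18.194 (left) → 0 crossings.
North: 4–5 at x≈22.037 (right), 5–6 at x≈26.650 (right) → 2 crossings.
Central: no edge straddles that height → 0 crossings.
West: 4–5 at x≈17.679 (left), 7–1 at x≈31.117 (right) → 1 crossing.
Only West has an odd count, so the point is inside West.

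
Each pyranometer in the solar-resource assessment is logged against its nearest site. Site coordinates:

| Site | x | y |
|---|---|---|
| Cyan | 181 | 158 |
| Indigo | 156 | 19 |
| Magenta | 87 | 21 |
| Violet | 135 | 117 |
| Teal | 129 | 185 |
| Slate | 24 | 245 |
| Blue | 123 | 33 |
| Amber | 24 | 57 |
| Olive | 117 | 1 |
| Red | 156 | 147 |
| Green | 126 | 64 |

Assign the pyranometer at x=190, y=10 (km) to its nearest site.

Indigo

Squared distances to each site:
Cyan: 21985.000; Indigo: 1237.000; Magenta: 10730.000; Violet: 14474.000; Teal: 34346.000; Slate: 82781.000; Blue: 5018.000; Amber: 29765.000; Olive: 5410.000; Red: 19925.000; Green: 7012.000.
Minimum at Indigo.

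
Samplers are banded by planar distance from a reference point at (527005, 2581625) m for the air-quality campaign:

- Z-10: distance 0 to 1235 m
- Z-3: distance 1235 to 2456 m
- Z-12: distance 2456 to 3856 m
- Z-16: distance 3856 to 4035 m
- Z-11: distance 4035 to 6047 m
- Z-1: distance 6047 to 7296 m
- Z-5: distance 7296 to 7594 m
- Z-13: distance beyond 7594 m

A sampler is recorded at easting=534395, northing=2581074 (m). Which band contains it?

Distance = √((534395−527005)² + (2581074−2581625)²) = √(54612100.000 + 303601.000) = 7410.513 m.
7296 ≤ 7410.513 < 7594 → Z-5.

Z-5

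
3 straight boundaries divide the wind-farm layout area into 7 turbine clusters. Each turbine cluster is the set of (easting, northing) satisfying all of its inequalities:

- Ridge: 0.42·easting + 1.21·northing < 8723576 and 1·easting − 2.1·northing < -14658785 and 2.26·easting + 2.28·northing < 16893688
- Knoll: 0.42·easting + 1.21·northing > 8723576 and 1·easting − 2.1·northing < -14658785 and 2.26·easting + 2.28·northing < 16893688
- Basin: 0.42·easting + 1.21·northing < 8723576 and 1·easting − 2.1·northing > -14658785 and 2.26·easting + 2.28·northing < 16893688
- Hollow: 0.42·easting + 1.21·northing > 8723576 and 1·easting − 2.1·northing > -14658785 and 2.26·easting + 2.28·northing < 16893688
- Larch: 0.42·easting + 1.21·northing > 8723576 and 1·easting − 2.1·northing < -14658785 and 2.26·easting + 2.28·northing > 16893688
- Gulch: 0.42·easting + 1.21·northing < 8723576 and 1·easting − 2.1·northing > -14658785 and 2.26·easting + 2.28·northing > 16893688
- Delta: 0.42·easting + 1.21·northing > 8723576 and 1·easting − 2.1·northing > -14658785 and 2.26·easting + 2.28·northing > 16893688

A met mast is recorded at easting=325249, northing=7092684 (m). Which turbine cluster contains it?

0.42·325249 + 1.21·7092684 = 8718752.220, which is < 8723576
1·325249 − 2.1·7092684 = -14569387.400, which is > -14658785
2.26·325249 + 2.28·7092684 = 16906382.260, which is > 16893688
This sign pattern matches Gulch.

Gulch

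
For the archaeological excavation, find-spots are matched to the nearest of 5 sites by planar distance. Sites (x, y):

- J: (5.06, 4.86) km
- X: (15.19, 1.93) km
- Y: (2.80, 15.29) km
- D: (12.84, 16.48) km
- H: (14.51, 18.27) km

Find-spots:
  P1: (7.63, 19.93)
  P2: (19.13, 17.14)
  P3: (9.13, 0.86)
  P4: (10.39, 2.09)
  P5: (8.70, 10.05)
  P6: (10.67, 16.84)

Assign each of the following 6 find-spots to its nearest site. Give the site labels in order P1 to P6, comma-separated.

D, H, J, X, J, D

P1 → D (d²=39.05)
P2 → H (d²=22.62)
P3 → J (d²=32.56)
P4 → X (d²=23.07)
P5 → J (d²=40.19)
P6 → D (d²=4.84)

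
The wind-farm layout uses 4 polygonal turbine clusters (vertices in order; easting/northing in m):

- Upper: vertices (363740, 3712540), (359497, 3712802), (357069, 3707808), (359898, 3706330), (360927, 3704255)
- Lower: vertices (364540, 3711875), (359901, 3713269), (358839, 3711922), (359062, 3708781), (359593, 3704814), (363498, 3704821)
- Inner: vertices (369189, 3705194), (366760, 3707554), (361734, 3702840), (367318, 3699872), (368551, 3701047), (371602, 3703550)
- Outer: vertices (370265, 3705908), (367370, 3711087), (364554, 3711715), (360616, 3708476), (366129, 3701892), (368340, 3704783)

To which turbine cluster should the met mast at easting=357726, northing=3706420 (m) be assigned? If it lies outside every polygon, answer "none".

Cast a ray rightward from (357726, 3706420). For each polygon, the edges (by vertex number in listed order) whose endpoints lie on opposite sides of northing = 3706420, where each meets that height, and whether that is right or left of the point:
Upper: 3–4 at easting≈359725.7 (right), 5–1 at easting≈361662.1 (right) → 2 crossings.
Lower: 4–5 at easting≈359378.0 (right), 6–1 at easting≈363734.2 (right) → 2 crossings.
Inner: 1–2 at easting≈367927.2 (right), 2–3 at easting≈365550.9 (right) → 2 crossings.
Outer: 1–2 at easting≈369978.8 (right), 4–5 at easting≈362337.6 (right) → 2 crossings.
All counts are even, so the point lies outside every listed polygon.

none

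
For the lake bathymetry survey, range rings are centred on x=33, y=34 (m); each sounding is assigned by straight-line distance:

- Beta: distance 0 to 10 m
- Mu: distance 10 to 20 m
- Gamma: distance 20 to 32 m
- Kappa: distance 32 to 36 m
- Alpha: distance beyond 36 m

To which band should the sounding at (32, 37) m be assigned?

Beta

Distance = √((32−33)² + (37−34)²) = √(1.000 + 9.000) = 3.162 m.
0 ≤ 3.162 < 10 → Beta.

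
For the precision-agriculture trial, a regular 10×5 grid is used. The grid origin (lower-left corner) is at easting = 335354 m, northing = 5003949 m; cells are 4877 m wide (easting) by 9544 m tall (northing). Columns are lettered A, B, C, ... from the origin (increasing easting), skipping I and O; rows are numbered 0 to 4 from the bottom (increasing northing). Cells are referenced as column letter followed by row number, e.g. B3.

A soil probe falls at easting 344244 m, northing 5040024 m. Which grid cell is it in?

B3

Column index: ⌊(344244 − 335354) / 4877⌋ = ⌊1.823⌋ = 1 → column B
Row offset from origin: ⌊(5040024 − 5003949) / 9544⌋ = ⌊3.780⌋ = 3 → row 3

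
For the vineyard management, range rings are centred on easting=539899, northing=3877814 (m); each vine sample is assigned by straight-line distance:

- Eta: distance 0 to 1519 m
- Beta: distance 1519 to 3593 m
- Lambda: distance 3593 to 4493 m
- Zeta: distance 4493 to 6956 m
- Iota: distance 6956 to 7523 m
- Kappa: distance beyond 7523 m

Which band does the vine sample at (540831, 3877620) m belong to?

Eta

Distance = √((540831−539899)² + (3877620−3877814)²) = √(868624.000 + 37636.000) = 951.977 m.
0 ≤ 951.977 < 1519 → Eta.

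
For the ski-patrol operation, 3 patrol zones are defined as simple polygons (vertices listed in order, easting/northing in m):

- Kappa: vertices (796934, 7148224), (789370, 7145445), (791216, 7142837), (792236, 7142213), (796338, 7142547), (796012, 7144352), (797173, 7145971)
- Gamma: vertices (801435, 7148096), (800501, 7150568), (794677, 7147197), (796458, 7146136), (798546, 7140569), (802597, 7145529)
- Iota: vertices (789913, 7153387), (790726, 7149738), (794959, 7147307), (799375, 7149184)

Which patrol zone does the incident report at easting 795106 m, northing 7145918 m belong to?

Cast a ray rightward from (795106, 7145918). For each polygon, the edges (by vertex number in listed order) whose endpoints lie on opposite sides of northing = 7145918, where each meets that height, and whether that is right or left of the point:
Kappa: 1–2 at easting≈790657.4 (left), 6–7 at easting≈797135.0 (right) → 1 crossing.
Gamma: 4–5 at easting≈796539.8 (right), 6–1 at easting≈802420.9 (right) → 2 crossings.
Iota: no edge straddles that height → 0 crossings.
Only Kappa has an odd count, so the point is inside Kappa.

Kappa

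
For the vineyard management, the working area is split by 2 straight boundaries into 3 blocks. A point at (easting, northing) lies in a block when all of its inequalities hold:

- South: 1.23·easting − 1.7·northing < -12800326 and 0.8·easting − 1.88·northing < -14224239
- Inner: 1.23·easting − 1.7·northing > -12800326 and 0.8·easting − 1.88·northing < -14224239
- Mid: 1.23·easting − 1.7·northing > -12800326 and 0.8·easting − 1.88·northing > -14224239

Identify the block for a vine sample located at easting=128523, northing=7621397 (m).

1.23·128523 − 1.7·7621397 = -12798291.610, which is > -12800326
0.8·128523 − 1.88·7621397 = -14225407.960, which is < -14224239
This sign pattern matches Inner.

Inner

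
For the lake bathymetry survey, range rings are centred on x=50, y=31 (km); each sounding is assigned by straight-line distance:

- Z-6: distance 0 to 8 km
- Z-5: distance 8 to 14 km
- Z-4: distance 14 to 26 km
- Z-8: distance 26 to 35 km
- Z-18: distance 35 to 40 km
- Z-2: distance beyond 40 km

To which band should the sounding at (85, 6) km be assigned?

Distance = √((85−50)² + (6−31)²) = √(1225.000 + 625.000) = 43.012 km.
40 ≤ 43.012 < ∞ → Z-2.

Z-2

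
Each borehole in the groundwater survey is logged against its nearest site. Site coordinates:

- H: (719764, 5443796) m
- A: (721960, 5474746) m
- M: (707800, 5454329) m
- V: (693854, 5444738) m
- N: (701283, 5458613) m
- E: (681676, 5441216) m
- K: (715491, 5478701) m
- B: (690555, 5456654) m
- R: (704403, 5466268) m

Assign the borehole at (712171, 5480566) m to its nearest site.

K

Squared distances to each site:
H: 1409686549.000; A: 129696921.000; M: 707485810.000; V: 1619158073.000; N: 600482753.000; E: 2478367525.000; K: 14500625.000; B: 1039035200.000; R: 264774628.000.
Minimum at K.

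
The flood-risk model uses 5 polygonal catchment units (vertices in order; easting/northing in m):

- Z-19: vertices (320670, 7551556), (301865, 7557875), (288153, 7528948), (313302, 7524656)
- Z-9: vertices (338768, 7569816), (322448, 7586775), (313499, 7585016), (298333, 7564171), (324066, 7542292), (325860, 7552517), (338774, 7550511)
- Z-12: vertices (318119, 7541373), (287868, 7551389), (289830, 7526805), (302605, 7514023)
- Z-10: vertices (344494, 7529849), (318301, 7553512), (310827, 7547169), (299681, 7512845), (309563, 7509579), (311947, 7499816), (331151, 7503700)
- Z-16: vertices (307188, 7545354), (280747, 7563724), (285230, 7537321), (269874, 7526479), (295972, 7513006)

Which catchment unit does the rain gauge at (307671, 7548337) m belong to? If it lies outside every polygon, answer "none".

Z-19

Cast a ray rightward from (307671, 7548337). For each polygon, the edges (by vertex number in listed order) whose endpoints lie on opposite sides of northing = 7548337, where each meets that height, and whether that is right or left of the point:
Z-19: 2–3 at easting≈297343.8 (left), 4–1 at easting≈319788.3 (right) → 1 crossing.
Z-9: 4–5 at easting≈316956.2 (right), 5–6 at easting≈325126.6 (right) → 2 crossings.
Z-12: 1–2 at easting≈297085.9 (left), 2–3 at easting≈288111.6 (left) → 0 crossings.
Z-10: 1–2 at easting≈324029.3 (right), 2–3 at easting≈312203.3 (right) → 2 crossings.
Z-16: 1–2 at easting≈302894.4 (left), 2–3 at easting≈283359.6 (left) → 0 crossings.
Only Z-19 has an odd count, so the point is inside Z-19.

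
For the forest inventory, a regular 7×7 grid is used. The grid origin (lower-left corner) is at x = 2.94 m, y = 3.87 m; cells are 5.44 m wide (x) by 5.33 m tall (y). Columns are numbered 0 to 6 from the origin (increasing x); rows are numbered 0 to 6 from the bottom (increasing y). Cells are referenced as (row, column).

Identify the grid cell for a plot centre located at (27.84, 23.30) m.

Column index: ⌊(27.84 − 2.94) / 5.44⌋ = ⌊4.577⌋ = 4
Row offset from origin: ⌊(23.30 − 3.87) / 5.33⌋ = ⌊3.645⌋ = 3 → row 3

(3, 4)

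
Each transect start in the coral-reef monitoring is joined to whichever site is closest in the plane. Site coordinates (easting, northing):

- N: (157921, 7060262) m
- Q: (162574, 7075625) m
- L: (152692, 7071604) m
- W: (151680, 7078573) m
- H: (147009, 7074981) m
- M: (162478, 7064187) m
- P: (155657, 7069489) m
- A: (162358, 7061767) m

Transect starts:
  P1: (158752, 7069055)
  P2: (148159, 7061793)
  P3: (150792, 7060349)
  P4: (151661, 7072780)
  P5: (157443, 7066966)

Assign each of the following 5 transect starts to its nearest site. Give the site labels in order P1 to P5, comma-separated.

P1 → P (d²=9767381.00)
P2 → N (d²=97640605.00)
P3 → N (d²=50830210.00)
P4 → L (d²=2445937.00)
P5 → P (d²=9555325.00)

P, N, N, L, P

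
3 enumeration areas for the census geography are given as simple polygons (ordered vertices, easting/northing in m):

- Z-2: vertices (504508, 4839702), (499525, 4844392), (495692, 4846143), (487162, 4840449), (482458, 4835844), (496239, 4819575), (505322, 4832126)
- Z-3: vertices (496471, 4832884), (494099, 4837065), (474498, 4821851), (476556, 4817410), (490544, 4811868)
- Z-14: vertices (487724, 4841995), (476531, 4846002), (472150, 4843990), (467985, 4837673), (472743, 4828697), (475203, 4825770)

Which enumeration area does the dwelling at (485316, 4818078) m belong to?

Z-3

Cast a ray rightward from (485316, 4818078). For each polygon, the edges (by vertex number in listed order) whose endpoints lie on opposite sides of northing = 4818078, where each meets that height, and whether that is right or left of the point:
Z-2: no edge straddles that height → 0 crossings.
Z-3: 3–4 at easting≈476246.4 (left), 5–1 at easting≈492295.4 (right) → 1 crossing.
Z-14: no edge straddles that height → 0 crossings.
Only Z-3 has an odd count, so the point is inside Z-3.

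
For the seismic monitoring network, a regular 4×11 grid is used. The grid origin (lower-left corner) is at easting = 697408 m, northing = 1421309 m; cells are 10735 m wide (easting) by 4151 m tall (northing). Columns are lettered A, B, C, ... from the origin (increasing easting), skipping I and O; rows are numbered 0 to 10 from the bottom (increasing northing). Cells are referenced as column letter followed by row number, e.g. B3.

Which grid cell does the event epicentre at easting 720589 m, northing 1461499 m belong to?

Column index: ⌊(720589 − 697408) / 10735⌋ = ⌊2.159⌋ = 2 → column C
Row offset from origin: ⌊(1461499 − 1421309) / 4151⌋ = ⌊9.682⌋ = 9 → row 9

C9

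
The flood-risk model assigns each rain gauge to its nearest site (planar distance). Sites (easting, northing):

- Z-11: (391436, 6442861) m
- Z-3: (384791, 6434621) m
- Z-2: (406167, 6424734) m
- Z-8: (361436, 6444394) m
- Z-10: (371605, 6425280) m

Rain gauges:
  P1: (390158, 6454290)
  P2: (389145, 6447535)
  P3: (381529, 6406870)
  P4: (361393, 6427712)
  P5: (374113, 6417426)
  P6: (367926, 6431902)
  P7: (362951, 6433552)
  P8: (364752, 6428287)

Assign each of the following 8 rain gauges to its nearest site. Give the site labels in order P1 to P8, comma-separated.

P1 → Z-11 (d²=132255325.00)
P2 → Z-11 (d²=27094957.00)
P3 → Z-10 (d²=437413876.00)
P4 → Z-10 (d²=110199568.00)
P5 → Z-10 (d²=67975380.00)
P6 → Z-10 (d²=57385925.00)
P7 → Z-8 (d²=119844189.00)
P8 → Z-10 (d²=56005658.00)

Z-11, Z-11, Z-10, Z-10, Z-10, Z-10, Z-8, Z-10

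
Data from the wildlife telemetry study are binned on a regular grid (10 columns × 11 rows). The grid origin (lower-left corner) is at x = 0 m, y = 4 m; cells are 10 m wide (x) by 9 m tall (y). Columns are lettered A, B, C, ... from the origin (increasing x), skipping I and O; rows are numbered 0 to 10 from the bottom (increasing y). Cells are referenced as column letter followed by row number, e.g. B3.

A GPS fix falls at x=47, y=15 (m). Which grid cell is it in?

E1

Column index: ⌊(47 − 0) / 10⌋ = ⌊4.700⌋ = 4 → column E
Row offset from origin: ⌊(15 − 4) / 9⌋ = ⌊1.222⌋ = 1 → row 1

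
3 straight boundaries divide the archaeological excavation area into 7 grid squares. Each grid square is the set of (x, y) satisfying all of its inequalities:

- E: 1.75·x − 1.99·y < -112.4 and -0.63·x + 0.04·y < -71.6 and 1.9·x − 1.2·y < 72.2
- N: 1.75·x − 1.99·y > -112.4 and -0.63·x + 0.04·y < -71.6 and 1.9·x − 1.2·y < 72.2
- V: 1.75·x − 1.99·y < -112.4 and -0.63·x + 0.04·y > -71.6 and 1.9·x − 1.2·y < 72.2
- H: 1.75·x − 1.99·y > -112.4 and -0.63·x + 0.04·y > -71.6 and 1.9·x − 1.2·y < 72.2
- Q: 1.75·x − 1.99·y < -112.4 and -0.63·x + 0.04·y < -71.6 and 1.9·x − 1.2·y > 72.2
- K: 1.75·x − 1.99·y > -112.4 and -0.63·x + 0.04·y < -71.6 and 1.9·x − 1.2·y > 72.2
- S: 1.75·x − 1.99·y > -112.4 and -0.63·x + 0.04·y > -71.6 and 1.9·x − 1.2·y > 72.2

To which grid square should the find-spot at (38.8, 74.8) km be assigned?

H

1.75·38.8 − 1.99·74.8 = -80.952, which is > -112.4
-0.63·38.8 + 0.04·74.8 = -21.452, which is > -71.6
1.9·38.8 − 1.2·74.8 = -16.040, which is < 72.2
This sign pattern matches H.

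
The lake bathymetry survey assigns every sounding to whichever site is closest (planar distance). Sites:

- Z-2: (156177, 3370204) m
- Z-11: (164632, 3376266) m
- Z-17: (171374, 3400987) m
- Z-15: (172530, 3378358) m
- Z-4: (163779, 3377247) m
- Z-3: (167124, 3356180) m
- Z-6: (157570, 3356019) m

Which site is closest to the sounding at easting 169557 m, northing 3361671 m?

Squared distances to each site:
Z-2: 251836489.000; Z-11: 237269650.000; Z-17: 1549049345.000; Z-15: 287294698.000; Z-4: 275997060.000; Z-3: 36070570.000; Z-6: 175633273.000.
Minimum at Z-3.

Z-3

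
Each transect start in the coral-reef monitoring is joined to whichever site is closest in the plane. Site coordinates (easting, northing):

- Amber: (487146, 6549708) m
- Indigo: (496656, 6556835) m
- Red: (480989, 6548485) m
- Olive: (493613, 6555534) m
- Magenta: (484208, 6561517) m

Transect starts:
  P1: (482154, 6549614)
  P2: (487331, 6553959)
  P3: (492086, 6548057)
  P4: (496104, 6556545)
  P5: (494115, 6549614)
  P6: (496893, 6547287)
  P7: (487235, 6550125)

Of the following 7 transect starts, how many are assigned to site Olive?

2

P1 → Red
P2 → Amber
P3 → Amber
P4 → Indigo
P5 → Olive
P6 → Olive
P7 → Amber
2 of the 7 go to Olive.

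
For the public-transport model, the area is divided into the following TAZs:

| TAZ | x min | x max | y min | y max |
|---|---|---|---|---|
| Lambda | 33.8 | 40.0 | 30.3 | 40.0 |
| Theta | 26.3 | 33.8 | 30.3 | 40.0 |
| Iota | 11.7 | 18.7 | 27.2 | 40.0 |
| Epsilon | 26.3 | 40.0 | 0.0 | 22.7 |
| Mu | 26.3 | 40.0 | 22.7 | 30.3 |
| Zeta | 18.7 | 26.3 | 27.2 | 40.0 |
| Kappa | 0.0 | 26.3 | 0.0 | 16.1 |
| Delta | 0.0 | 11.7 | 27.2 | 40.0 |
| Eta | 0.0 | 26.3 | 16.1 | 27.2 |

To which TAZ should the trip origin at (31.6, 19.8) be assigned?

Epsilon

The point has x = 31.6 and y = 19.8.
Only Epsilon satisfies 26.3 ≤ x ≤ 40.0 and 0.0 ≤ y ≤ 22.7.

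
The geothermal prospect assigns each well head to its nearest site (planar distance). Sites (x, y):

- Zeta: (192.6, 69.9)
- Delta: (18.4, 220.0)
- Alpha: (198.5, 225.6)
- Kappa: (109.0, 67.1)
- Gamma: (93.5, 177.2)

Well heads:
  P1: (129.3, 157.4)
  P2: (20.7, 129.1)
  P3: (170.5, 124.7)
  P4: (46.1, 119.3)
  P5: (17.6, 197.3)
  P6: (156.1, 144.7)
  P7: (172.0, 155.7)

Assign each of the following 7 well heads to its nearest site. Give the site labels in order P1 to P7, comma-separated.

P1 → Gamma (d²=1673.68)
P2 → Gamma (d²=7613.45)
P3 → Zeta (d²=3491.45)
P4 → Gamma (d²=5599.17)
P5 → Delta (d²=515.93)
P6 → Gamma (d²=4975.01)
P7 → Alpha (d²=5588.26)

Gamma, Gamma, Zeta, Gamma, Delta, Gamma, Alpha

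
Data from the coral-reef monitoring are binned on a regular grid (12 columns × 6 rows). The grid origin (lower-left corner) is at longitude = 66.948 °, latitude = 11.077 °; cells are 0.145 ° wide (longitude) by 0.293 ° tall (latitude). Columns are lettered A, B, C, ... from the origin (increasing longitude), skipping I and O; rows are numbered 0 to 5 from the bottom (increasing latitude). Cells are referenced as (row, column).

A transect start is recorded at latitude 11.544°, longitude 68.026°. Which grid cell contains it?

(1, H)

Column index: ⌊(68.026 − 66.948) / 0.145⌋ = ⌊7.434⌋ = 7 → column H
Row offset from origin: ⌊(11.544 − 11.077) / 0.293⌋ = ⌊1.594⌋ = 1 → row 1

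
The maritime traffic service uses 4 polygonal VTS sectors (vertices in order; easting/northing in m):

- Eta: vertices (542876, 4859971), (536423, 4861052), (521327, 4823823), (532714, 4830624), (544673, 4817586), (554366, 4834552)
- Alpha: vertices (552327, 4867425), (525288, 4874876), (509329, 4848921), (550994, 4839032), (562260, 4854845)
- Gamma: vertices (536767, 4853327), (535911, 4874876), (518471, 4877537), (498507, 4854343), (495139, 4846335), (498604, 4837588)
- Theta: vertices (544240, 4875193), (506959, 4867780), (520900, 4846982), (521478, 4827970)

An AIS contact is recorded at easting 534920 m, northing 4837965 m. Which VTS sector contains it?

Cast a ray rightward from (534920, 4837965). For each polygon, the edges (by vertex number in listed order) whose endpoints lie on opposite sides of northing = 4837965, where each meets that height, and whether that is right or left of the point:
Eta: 2–3 at easting≈527061.4 (left), 6–1 at easting≈552823.2 (right) → 1 crossing.
Alpha: no edge straddles that height → 0 crossings.
Gamma: 5–6 at easting≈498454.7 (left), 6–1 at easting≈499518.1 (left) → 0 crossings.
Theta: 3–4 at easting≈521174.1 (left), 4–1 at easting≈526295.7 (left) → 0 crossings.
Only Eta has an odd count, so the point is inside Eta.

Eta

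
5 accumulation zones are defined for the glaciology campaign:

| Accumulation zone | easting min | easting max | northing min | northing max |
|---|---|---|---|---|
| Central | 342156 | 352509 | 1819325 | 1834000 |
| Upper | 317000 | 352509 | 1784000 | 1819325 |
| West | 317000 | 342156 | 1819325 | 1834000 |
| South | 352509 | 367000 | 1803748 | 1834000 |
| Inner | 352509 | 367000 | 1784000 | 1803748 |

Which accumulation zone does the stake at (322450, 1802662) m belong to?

The point has easting = 322450 and northing = 1802662.
Only Upper satisfies 317000 ≤ easting ≤ 352509 and 1784000 ≤ northing ≤ 1819325.

Upper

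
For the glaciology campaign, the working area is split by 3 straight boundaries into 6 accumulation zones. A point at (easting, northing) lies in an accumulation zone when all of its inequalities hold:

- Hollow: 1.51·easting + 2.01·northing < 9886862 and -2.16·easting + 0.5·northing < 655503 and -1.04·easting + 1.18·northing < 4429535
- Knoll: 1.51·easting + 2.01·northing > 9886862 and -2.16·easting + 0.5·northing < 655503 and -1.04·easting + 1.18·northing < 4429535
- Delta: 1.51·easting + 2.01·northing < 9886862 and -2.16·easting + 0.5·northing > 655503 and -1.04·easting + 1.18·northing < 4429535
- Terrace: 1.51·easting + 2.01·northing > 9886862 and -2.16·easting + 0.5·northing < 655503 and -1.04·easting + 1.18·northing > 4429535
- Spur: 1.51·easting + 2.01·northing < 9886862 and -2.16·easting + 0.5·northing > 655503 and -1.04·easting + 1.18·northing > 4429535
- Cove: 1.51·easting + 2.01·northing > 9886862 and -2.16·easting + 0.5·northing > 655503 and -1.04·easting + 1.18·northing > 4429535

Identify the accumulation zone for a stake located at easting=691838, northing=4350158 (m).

1.51·691838 + 2.01·4350158 = 9788492.960, which is < 9886862
-2.16·691838 + 0.5·4350158 = 680708.920, which is > 655503
-1.04·691838 + 1.18·4350158 = 4413674.920, which is < 4429535
This sign pattern matches Delta.

Delta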